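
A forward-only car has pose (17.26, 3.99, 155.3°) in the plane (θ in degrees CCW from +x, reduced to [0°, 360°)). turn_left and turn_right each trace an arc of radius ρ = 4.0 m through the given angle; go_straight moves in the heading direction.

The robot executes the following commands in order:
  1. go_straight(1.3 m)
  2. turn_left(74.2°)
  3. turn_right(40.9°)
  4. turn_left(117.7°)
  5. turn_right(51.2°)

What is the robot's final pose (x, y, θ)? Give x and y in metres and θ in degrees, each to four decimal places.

set_pose: (x, y, θ) = (17.2600, 3.9900, 155.3000°), ρ = 4.0
go_straight(1.3): x += 1.3·cos θ, y += 1.3·sin θ → (16.0789, 4.5332, 155.3000°)
turn_left(74.2°): centre at ρ to the left, rotate +74.2° → (11.3658, 3.4970, 229.5000°)
turn_right(40.9°): centre at ρ to the right, rotate −40.9° → (8.9224, 2.1398, 188.6000°)
turn_left(117.7°): centre at ρ to the left, rotate +117.7° → (6.2968, -4.1833, 306.3000°)
turn_right(51.2°): centre at ρ to the right, rotate −51.2° → (6.9386, -7.5799, 255.1000°)

(6.9386, -7.5799, 255.1000°)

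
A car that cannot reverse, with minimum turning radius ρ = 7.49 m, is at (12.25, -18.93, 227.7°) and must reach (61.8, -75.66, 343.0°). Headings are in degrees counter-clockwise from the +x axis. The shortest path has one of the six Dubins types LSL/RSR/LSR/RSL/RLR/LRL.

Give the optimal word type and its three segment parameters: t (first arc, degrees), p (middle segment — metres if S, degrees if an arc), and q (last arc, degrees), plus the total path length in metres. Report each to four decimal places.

LSL: t = 88.3568°, p = 64.1642 m, q = 26.9432°, L = 79.2368 m

Let ψ = atan2(Δy, Δx) = atan2(-56.73, 49.55) = -48.8649° be the start→goal bearing.
Normalize: d = |goal − start| / ρ = 75.322609/7.49 = 10.056423, α = (θ_start − ψ) mod 360° = 276.5649° = 4.826968 rad, β = (θ_goal − ψ) mod 360° = 31.8649° = 0.556147 rad.
Common terms: sin α = -0.993443, cos α = 0.114328, sin β = 0.527918, cos β = 0.849295, cos(α−β) = -0.427358, d² = 101.131645. Work in radians in the unit-radius frame; every candidate has L = ρ·(t + p + q).
LSL: p² = 2 + d² − 2cos(α−β) + 2d(sin α − sin β) = 73.387463; p = √p² = 8.566648; φ = atan2(cos β − cos α, d + sin α − sin β) = 0.085900 rad; t = (φ − α) mod 2π = 1.542117 rad, q = (β − φ) mod 2π = 0.470247 rad → L = 7.49·(1.542117 + 8.566648 + 0.470247) = 7.49·10.579013 = 79.236807 m
RSR: p² = 2 + d² − 2cos(α−β) + 2d(sin β − sin α) = 134.585258; p = √p² = 11.601089; φ = atan2(cos α − cos β, d − sin α + sin β) = -0.063396 rad; t = (α − φ) mod 2π = 4.890364 rad, q = (φ − β) mod 2π = 5.663642 rad → L = 7.49·(4.890364 + 11.601089 + 5.663642) = 7.49·22.155095 = 165.941659 m
LSR: p² = d² − 2 + 2cos(α−β) + 2d(sin α + sin β) = 88.913893; p = √p² = 9.429416; φ = atan2(−cos α − cos β, d + sin α + sin β) − atan2(−2, p) = 0.108868 rad; t = (φ − α) mod 2π = 1.565086 rad, q = (φ − β) mod 2π = 5.835906 rad → L = 7.49·(1.565086 + 9.429416 + 5.835906) = 7.49·16.830408 = 126.059758 m
RSL: p² = d² − 2 + 2cos(α−β) − 2d(sin α + sin β) = 107.639965; p = √p² = 10.374968; φ = atan2(cos α + cos β, d − sin α − sin β) − atan2(2, p) = -0.099108 rad; t = (α − φ) mod 2π = 4.926076 rad, q = (β − φ) mod 2π = 0.655255 rad → L = 7.49·(4.926076 + 10.374968 + 0.655255) = 7.49·15.956299 = 119.512683 m
RLR: c = (6 − d² + 2cos(α−β) + 2d(sin α − sin β))/8 = -15.823157, |c| > 1 → infeasible
LRL: c = (6 − d² + 2cos(α−β) − 2d(sin α − sin β))/8 = -8.173433, |c| > 1 → infeasible
Shortest: LSL with L = 79.236807 m ≈ 79.2368 m
Convert LSL to answer units (arcs ×180/π): t = 1.542117·180/π = 88.3568°, p = ρ·p = 7.49·8.566648 = 64.1642 m, q = 0.470247·180/π = 26.9432°, L = 79.2368 m.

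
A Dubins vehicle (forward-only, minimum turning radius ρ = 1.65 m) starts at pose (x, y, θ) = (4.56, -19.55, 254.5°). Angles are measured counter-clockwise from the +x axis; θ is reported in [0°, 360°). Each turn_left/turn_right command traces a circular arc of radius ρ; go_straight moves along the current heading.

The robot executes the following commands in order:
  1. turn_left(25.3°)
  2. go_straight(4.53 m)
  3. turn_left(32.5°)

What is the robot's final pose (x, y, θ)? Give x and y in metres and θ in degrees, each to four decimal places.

(5.7006, -25.5653, 312.3000°)

set_pose: (x, y, θ) = (4.5600, -19.5500, 254.5000°), ρ = 1.65
turn_left(25.3°): centre at ρ to the left, rotate +25.3° → (4.5241, -20.2718, 279.8000°)
go_straight(4.53): x += 4.53·cos θ, y += 4.53·sin θ → (5.2951, -24.7357, 279.8000°)
turn_left(32.5°): centre at ρ to the left, rotate +32.5° → (5.7006, -25.5653, 312.3000°)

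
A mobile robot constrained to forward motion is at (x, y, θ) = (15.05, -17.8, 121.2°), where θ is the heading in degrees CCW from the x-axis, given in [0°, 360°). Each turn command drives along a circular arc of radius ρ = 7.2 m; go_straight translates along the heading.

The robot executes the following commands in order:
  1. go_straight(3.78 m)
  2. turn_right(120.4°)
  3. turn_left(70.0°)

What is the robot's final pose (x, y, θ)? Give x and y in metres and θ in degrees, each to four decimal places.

(25.8489, 1.1938, 70.8000°)

set_pose: (x, y, θ) = (15.0500, -17.8000, 121.2000°), ρ = 7.2
go_straight(3.78): x += 3.78·cos θ, y += 3.78·sin θ → (13.0919, -14.5667, 121.2000°)
turn_right(120.4°): centre at ρ to the right, rotate −120.4° → (19.1500, -3.6376, 0.8000°)
turn_left(70.0°): centre at ρ to the left, rotate +70.0° → (25.8489, 1.1938, 70.8000°)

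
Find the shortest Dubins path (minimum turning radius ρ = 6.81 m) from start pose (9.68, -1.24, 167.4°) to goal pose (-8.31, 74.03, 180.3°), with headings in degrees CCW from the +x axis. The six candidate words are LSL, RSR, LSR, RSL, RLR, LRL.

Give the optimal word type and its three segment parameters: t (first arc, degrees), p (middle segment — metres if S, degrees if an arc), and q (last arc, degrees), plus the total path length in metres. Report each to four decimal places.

RSL: t = 72.0756°, p = 63.3513 m, q = 84.9756°, L = 82.0179 m

Let ψ = atan2(Δy, Δx) = atan2(75.27, -17.99) = 103.4419° be the start→goal bearing.
Normalize: d = |goal − start| / ρ = 77.390006/6.81 = 11.364171, α = (θ_start − ψ) mod 360° = 63.9581° = 1.116280 rad, β = (θ_goal − ψ) mod 360° = 76.8581° = 1.341427 rad.
Common terms: sin α = 0.898473, cos α = 0.439028, sin β = 0.973810, cos β = 0.227363, cos(α−β) = 0.974761, d² = 129.144387. Work in radians in the unit-radius frame; every candidate has L = ρ·(t + p + q).
LSL: p² = 2 + d² − 2cos(α−β) + 2d(sin α − sin β) = 127.482587; p = √p² = 11.290819; φ = atan2(cos β − cos α, d + sin α − sin β) = -0.018748 rad; t = (φ − α) mod 2π = 5.148158 rad, q = (β − φ) mod 2π = 1.360175 rad → L = 6.81·(5.148158 + 11.290819 + 1.360175) = 6.81·17.799151 = 121.212222 m
RSR: p² = 2 + d² − 2cos(α−β) + 2d(sin β − sin α) = 130.907142; p = √p² = 11.441466; φ = atan2(cos α − cos β, d − sin α + sin β) = 0.018501 rad; t = (α − φ) mod 2π = 1.097779 rad, q = (φ − β) mod 2π = 4.960259 rad → L = 6.81·(1.097779 + 11.441466 + 4.960259) = 6.81·17.499504 = 119.171620 m
LSR: p² = d² − 2 + 2cos(α−β) + 2d(sin α + sin β) = 171.647807; p = √p² = 13.101443; φ = atan2(−cos α − cos β, d + sin α + sin β) − atan2(−2, p) = 0.101183 rad; t = (φ − α) mod 2π = 5.268088 rad, q = (φ − β) mod 2π = 5.042941 rad → L = 6.81·(5.268088 + 13.101443 + 5.042941) = 6.81·23.412472 = 159.438936 m
RSL: p² = d² − 2 + 2cos(α−β) − 2d(sin α + sin β) = 86.540012; p = √p² = 9.302688; φ = atan2(cos α + cos β, d − sin α − sin β) − atan2(2, p) = -0.141677 rad; t = (α − φ) mod 2π = 1.257956 rad, q = (β − φ) mod 2π = 1.483104 rad → L = 6.81·(1.257956 + 9.302688 + 1.483104) = 6.81·12.043749 = 82.017929 m
RLR: c = (6 − d² + 2cos(α−β) + 2d(sin α − sin β))/8 = -15.363393, |c| > 1 → infeasible
LRL: c = (6 − d² + 2cos(α−β) − 2d(sin α − sin β))/8 = -14.935323, |c| > 1 → infeasible
Shortest: RSL with L = 82.017929 m ≈ 82.0179 m
Convert RSL to answer units (arcs ×180/π): t = 1.257956·180/π = 72.0756°, p = ρ·p = 6.81·9.302688 = 63.3513 m, q = 1.483104·180/π = 84.9756°, L = 82.0179 m.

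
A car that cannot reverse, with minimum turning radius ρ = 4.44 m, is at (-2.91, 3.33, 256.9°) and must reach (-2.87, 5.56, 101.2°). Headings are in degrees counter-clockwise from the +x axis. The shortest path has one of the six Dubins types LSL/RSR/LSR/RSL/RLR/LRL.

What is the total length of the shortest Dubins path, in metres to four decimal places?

30.5644 m

Let ψ = atan2(Δy, Δx) = atan2(2.23, 0.04) = 88.9724° be the start→goal bearing.
Normalize: d = |goal − start| / ρ = 2.230359/4.44 = 0.502333, α = (θ_start − ψ) mod 360° = 167.9276° = 2.930890 rad, β = (θ_goal − ψ) mod 360° = 12.2276° = 0.213412 rad.
Common terms: sin α = 0.209147, cos α = -0.977884, sin β = 0.211796, cos β = 0.977314, cos(α−β) = -0.911403, d² = 0.252338. Work in radians in the unit-radius frame; every candidate has L = ρ·(t + p + q).
LSL: p² = 2 + d² − 2cos(α−β) + 2d(sin α − sin β) = 4.072484; p = √p² = 2.018040; φ = atan2(cos β − cos α, d + sin α − sin β) = 1.320585 rad; t = (φ − α) mod 2π = 4.672880 rad, q = (β − φ) mod 2π = 5.176013 rad → L = 4.44·(4.672880 + 2.018040 + 5.176013) = 4.44·11.866933 = 52.689181 m
RSR: p² = 2 + d² − 2cos(α−β) + 2d(sin β − sin α) = 4.077806; p = √p² = 2.019358; φ = atan2(cos α − cos β, d − sin α + sin β) = -1.318043 rad; t = (α − φ) mod 2π = 4.248933 rad, q = (φ − β) mod 2π = 4.751730 rad → L = 4.44·(4.248933 + 2.019358 + 4.751730) = 4.44·11.020021 = 48.928892 m
LSR: p² = d² − 2 + 2cos(α−β) + 2d(sin α + sin β) = -3.147561 < 0 → infeasible
RSL: p² = d² − 2 + 2cos(α−β) − 2d(sin α + sin β) = -3.993375 < 0 → infeasible
RLR: c = (6 − d² + 2cos(α−β) + 2d(sin α − sin β))/8 = 0.490274; p = 2π − arccos c = 5.224793 rad; φ = atan2(cos α − cos β, d − sin α + sin β) = -1.318043 rad; t = (α − φ + p/2) mod 2π = 0.578145 rad, q = (α − β − t + p) mod 2π = 1.080941 rad → L = 4.44·(0.578145 + 5.224793 + 1.080941) = 4.44·6.883879 = 30.564423 m
LRL: c = (6 − d² + 2cos(α−β) − 2d(sin α − sin β))/8 = 0.490939; p = 2π − arccos c = 5.225557 rad; φ = atan2(cos β − cos α, d + sin α − sin β) = 1.320585 rad; t = (φ − α + p/2) mod 2π = 1.002473 rad, q = (β − α − t + p) mod 2π = 1.505606 rad → L = 4.44·(1.002473 + 5.225557 + 1.505606) = 4.44·7.733636 = 34.337344 m
Shortest: RLR with L = 30.564423 m ≈ 30.5644 m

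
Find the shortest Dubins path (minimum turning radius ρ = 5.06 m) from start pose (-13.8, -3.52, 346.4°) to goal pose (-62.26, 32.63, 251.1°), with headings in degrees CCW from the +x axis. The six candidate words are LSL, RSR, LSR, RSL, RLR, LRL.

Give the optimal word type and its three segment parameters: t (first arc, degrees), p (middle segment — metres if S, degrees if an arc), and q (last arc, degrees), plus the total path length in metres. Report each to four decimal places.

Let ψ = atan2(Δy, Δx) = atan2(36.15, -48.46) = 143.2779° be the start→goal bearing.
Normalize: d = |goal − start| / ρ = 60.458201/5.06 = 11.948261, α = (θ_start − ψ) mod 360° = 203.1221° = 3.545149 rad, β = (θ_goal − ψ) mod 360° = 107.8221° = 1.881850 rad.
Common terms: sin α = -0.392691, cos α = -0.919670, sin β = 0.952012, cos β = -0.306062, cos(α−β) = -0.092371, d² = 142.760944. Work in radians in the unit-radius frame; every candidate has L = ρ·(t + p + q).
LSL: p² = 2 + d² − 2cos(α−β) + 2d(sin α − sin β) = 112.811964; p = √p² = 10.621298; φ = atan2(cos β − cos α, d + sin α − sin β) = 0.057804 rad; t = (φ − α) mod 2π = 2.795840 rad, q = (β − φ) mod 2π = 1.824046 rad → L = 5.06·(2.795840 + 10.621298 + 1.824046) = 5.06·15.241184 = 77.120392 m
RSR: p² = 2 + d² − 2cos(α−β) + 2d(sin β − sin α) = 177.079406; p = √p² = 13.307119; φ = atan2(cos α − cos β, d − sin α + sin β) = -0.046128 rad; t = (α − φ) mod 2π = 3.591276 rad, q = (φ − β) mod 2π = 4.355208 rad → L = 5.06·(3.591276 + 13.307119 + 4.355208) = 5.06·21.253603 = 107.543230 m
LSR: p² = d² − 2 + 2cos(α−β) + 2d(sin α + sin β) = 153.942016; p = √p² = 12.407337; φ = atan2(−cos α − cos β, d + sin α + sin β) − atan2(−2, p) = 0.257507 rad; t = (φ − α) mod 2π = 2.995544 rad, q = (φ − β) mod 2π = 4.658843 rad → L = 5.06·(2.995544 + 12.407337 + 4.658843) = 5.06·20.061724 = 101.512323 m
RSL: p² = d² − 2 + 2cos(α−β) − 2d(sin α + sin β) = 127.210389; p = √p² = 11.278758; φ = atan2(cos α + cos β, d − sin α − sin β) − atan2(2, p) = -0.282712 rad; t = (α − φ) mod 2π = 3.827861 rad, q = (β − φ) mod 2π = 2.164562 rad → L = 5.06·(3.827861 + 11.278758 + 2.164562) = 5.06·17.271181 = 87.392178 m
RLR: c = (6 − d² + 2cos(α−β) + 2d(sin α − sin β))/8 = -21.134926, |c| > 1 → infeasible
LRL: c = (6 − d² + 2cos(α−β) − 2d(sin α − sin β))/8 = -13.101495, |c| > 1 → infeasible
Shortest: LSL with L = 77.120392 m ≈ 77.1204 m
Convert LSL to answer units (arcs ×180/π): t = 2.795840·180/π = 160.1899°, p = ρ·p = 5.06·10.621298 = 53.7438 m, q = 1.824046·180/π = 104.5101°, L = 77.1204 m.

LSL: t = 160.1899°, p = 53.7438 m, q = 104.5101°, L = 77.1204 m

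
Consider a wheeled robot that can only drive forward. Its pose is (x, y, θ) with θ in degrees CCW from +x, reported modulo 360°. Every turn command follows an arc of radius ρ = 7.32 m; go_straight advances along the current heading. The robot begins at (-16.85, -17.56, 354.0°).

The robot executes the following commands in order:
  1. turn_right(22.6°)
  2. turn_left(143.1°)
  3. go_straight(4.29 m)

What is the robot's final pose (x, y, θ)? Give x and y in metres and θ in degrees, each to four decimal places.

set_pose: (x, y, θ) = (-16.8500, -17.5600, 354.0000°), ρ = 7.32
turn_right(22.6°): centre at ρ to the right, rotate −22.6° → (-14.1111, -18.4131, 331.4000°)
turn_left(143.1°): centre at ρ to the left, rotate +143.1° → (-3.9462, -8.9507, 474.5000° ≡ 114.5000°)
go_straight(4.29): x += 4.29·cos θ, y += 4.29·sin θ → (-5.7252, -5.0469, 114.5000°)

(-5.7252, -5.0469, 114.5000°)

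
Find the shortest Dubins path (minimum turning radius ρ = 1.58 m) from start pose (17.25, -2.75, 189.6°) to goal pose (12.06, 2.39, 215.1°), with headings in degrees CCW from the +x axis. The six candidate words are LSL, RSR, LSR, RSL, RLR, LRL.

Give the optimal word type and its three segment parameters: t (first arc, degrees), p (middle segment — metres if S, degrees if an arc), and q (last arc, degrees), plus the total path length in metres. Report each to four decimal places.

Let ψ = atan2(Δy, Δx) = atan2(5.14, -5.19) = 135.2773° be the start→goal bearing.
Normalize: d = |goal − start| / ρ = 7.304499/1.58 = 4.623100, α = (θ_start − ψ) mod 360° = 54.3227° = 0.948110 rad, β = (θ_goal − ψ) mod 360° = 79.8227° = 1.393168 rad.
Common terms: sin α = 0.812314, cos α = 0.583220, sin β = 0.984266, cos β = 0.176695, cos(α−β) = 0.902585, d² = 21.373057. Work in radians in the unit-radius frame; every candidate has L = ρ·(t + p + q).
LSL: p² = 2 + d² − 2cos(α−β) + 2d(sin α − sin β) = 19.977991; p = √p² = 4.469675; φ = atan2(cos β − cos α, d + sin α − sin β) = -0.091078 rad; t = (φ − α) mod 2π = 5.243998 rad, q = (β − φ) mod 2π = 1.484246 rad → L = 1.58·(5.243998 + 4.469675 + 1.484246) = 1.58·11.197919 = 17.692712 m
RSR: p² = 2 + d² − 2cos(α−β) + 2d(sin β − sin α) = 23.157782; p = √p² = 4.812253; φ = atan2(cos α − cos β, d − sin α + sin β) = 0.084578 rad; t = (α − φ) mod 2π = 0.863532 rad, q = (φ − β) mod 2π = 4.974595 rad → L = 1.58·(0.863532 + 4.812253 + 4.974595) = 1.58·10.650380 = 16.827600 m
LSR: p² = d² − 2 + 2cos(α−β) + 2d(sin α + sin β) = 37.789767; p = √p² = 6.147338; φ = atan2(−cos α − cos β, d + sin α + sin β) − atan2(−2, p) = 0.196719 rad; t = (φ − α) mod 2π = 5.531794 rad, q = (φ − β) mod 2π = 5.086735 rad → L = 1.58·(5.531794 + 6.147338 + 5.086735) = 1.58·16.765868 = 26.490072 m
RSL: p² = d² − 2 + 2cos(α−β) − 2d(sin α + sin β) = 4.566688; p = √p² = 2.136981; φ = atan2(cos α + cos β, d − sin α − sin β) − atan2(2, p) = -0.489658 rad; t = (α − φ) mod 2π = 1.437767 rad, q = (β − φ) mod 2π = 1.882826 rad → L = 1.58·(1.437767 + 2.136981 + 1.882826) = 1.58·5.457574 = 8.622967 m
RLR: c = (6 − d² + 2cos(α−β) + 2d(sin α − sin β))/8 = -1.894723, |c| > 1 → infeasible
LRL: c = (6 − d² + 2cos(α−β) − 2d(sin α − sin β))/8 = -1.497249, |c| > 1 → infeasible
Shortest: RSL with L = 8.622967 m ≈ 8.6230 m
Convert RSL to answer units (arcs ×180/π): t = 1.437767·180/π = 82.3780°, p = ρ·p = 1.58·2.136981 = 3.3764 m, q = 1.882826·180/π = 107.8780°, L = 8.6230 m.

RSL: t = 82.3780°, p = 3.3764 m, q = 107.8780°, L = 8.6230 m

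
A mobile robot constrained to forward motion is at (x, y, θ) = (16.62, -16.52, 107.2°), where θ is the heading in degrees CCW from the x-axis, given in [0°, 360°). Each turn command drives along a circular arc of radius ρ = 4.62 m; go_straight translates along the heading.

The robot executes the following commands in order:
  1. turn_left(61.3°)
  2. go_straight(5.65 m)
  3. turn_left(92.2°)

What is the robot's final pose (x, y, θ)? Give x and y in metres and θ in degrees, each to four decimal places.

(2.1108, -16.0131, 260.7000°)

set_pose: (x, y, θ) = (16.6200, -16.5200, 107.2000°), ρ = 4.62
turn_left(61.3°): centre at ρ to the left, rotate +61.3° → (13.1277, -13.3589, 168.5000°)
go_straight(5.65): x += 5.65·cos θ, y += 5.65·sin θ → (7.5911, -12.2325, 168.5000°)
turn_left(92.2°): centre at ρ to the left, rotate +92.2° → (2.1108, -16.0131, 260.7000°)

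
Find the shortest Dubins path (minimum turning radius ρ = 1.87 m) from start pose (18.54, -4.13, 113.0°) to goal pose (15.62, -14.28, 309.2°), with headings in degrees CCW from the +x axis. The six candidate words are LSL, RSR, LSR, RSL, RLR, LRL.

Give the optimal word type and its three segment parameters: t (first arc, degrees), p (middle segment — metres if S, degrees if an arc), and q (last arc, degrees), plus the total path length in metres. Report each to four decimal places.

Let ψ = atan2(Δy, Δx) = atan2(-10.15, -2.92) = -106.0497° be the start→goal bearing.
Normalize: d = |goal − start| / ρ = 10.561671/1.87 = 5.647953, α = (θ_start − ψ) mod 360° = 219.0497° = 3.823139 rad, β = (θ_goal − ψ) mod 360° = 55.2497° = 0.964290 rad.
Common terms: sin α = -0.629995, cos α = -0.776600, sin β = 0.821644, cos β = 0.570001, cos(α−β) = -0.960294, d² = 31.899368. Work in radians in the unit-radius frame; every candidate has L = ρ·(t + p + q).
LSL: p² = 2 + d² − 2cos(α−β) + 2d(sin α − sin β) = 19.422383; p = √p² = 4.407083; φ = atan2(cos β − cos α, d + sin α − sin β) = 0.310520 rad; t = (φ − α) mod 2π = 2.770566 rad, q = (β − φ) mod 2π = 0.653770 rad → L = 1.87·(2.770566 + 4.407083 + 0.653770) = 1.87·7.831419 = 14.644754 m
RSR: p² = 2 + d² − 2cos(α−β) + 2d(sin β − sin α) = 52.217528; p = √p² = 7.226170; φ = atan2(cos α − cos β, d − sin α + sin β) = -0.187446 rad; t = (α − φ) mod 2π = 4.010585 rad, q = (φ − β) mod 2π = 5.131450 rad → L = 1.87·(4.010585 + 7.226170 + 5.131450) = 1.87·16.368204 = 30.608542 m
LSR: p² = d² − 2 + 2cos(α−β) + 2d(sin α + sin β) = 30.143636; p = √p² = 5.490322; φ = atan2(−cos α − cos β, d + sin α + sin β) − atan2(−2, p) = 0.384701 rad; t = (φ − α) mod 2π = 2.844748 rad, q = (φ − β) mod 2π = 5.703597 rad → L = 1.87·(2.844748 + 5.490322 + 5.703597) = 1.87·14.038667 = 26.252307 m
RSL: p² = d² − 2 + 2cos(α−β) − 2d(sin α + sin β) = 25.813925; p = √p² = 5.080741; φ = atan2(cos α + cos β, d − sin α − sin β) − atan2(2, p) = -0.412861 rad; t = (α − φ) mod 2π = 4.236000 rad, q = (β − φ) mod 2π = 1.377150 rad → L = 1.87·(4.236000 + 5.080741 + 1.377150) = 1.87·10.693890 = 19.997575 m
RLR: c = (6 − d² + 2cos(α−β) + 2d(sin α − sin β))/8 = -5.527191, |c| > 1 → infeasible
LRL: c = (6 − d² + 2cos(α−β) − 2d(sin α − sin β))/8 = -1.427798, |c| > 1 → infeasible
Shortest: LSL with L = 14.644754 m ≈ 14.6448 m
Convert LSL to answer units (arcs ×180/π): t = 2.770566·180/π = 158.7418°, p = ρ·p = 1.87·4.407083 = 8.2412 m, q = 0.653770·180/π = 37.4582°, L = 14.6448 m.

LSL: t = 158.7418°, p = 8.2412 m, q = 37.4582°, L = 14.6448 m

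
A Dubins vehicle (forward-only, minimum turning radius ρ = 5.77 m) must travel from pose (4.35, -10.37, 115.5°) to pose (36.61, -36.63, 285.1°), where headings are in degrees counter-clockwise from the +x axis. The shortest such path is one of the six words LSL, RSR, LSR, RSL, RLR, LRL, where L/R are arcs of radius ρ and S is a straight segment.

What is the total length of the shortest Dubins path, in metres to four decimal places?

Let ψ = atan2(Δy, Δx) = atan2(-26.26, 32.26) = -39.1460° be the start→goal bearing.
Normalize: d = |goal − start| / ρ = 41.596817/5.77 = 7.209154, α = (θ_start − ψ) mod 360° = 154.6460° = 2.699081 rad, β = (θ_goal − ψ) mod 360° = 324.2460° = 5.659160 rad.
Common terms: sin α = 0.428210, cos α = -0.903679, sin β = -0.584307, cos β = 0.811533, cos(α−β) = -0.983571, d² = 51.971898. Work in radians in the unit-radius frame; every candidate has L = ρ·(t + p + q).
LSL: p² = 2 + d² − 2cos(α−β) + 2d(sin α − sin β) = 70.537820; p = √p² = 8.398680; φ = atan2(cos β − cos α, d + sin α − sin β) = 0.205671 rad; t = (φ − α) mod 2π = 3.789775 rad, q = (β − φ) mod 2π = 5.453489 rad → L = 5.77·(3.789775 + 8.398680 + 5.453489) = 5.77·17.641943 = 101.794013 m
RSR: p² = 2 + d² − 2cos(α−β) + 2d(sin β − sin α) = 41.340261; p = √p² = 6.429639; φ = atan2(cos α − cos β, d − sin α + sin β) = -0.270036 rad; t = (α − φ) mod 2π = 2.969118 rad, q = (φ − β) mod 2π = 0.353989 rad → L = 5.77·(2.969118 + 6.429639 + 0.353989) = 5.77·9.752746 = 56.273346 m
LSR: p² = d² − 2 + 2cos(α−β) + 2d(sin α + sin β) = 45.754107; p = √p² = 6.764178; φ = atan2(−cos α − cos β, d + sin α + sin β) − atan2(−2, p) = 0.300548 rad; t = (φ − α) mod 2π = 3.884652 rad, q = (φ − β) mod 2π = 0.924574 rad → L = 5.77·(3.884652 + 6.764178 + 0.924574) = 5.77·11.573404 = 66.778543 m
RSL: p² = d² − 2 + 2cos(α−β) − 2d(sin α + sin β) = 50.255403; p = √p² = 7.089105; φ = atan2(cos α + cos β, d − sin α − sin β) − atan2(2, p) = -0.287487 rad; t = (α − φ) mod 2π = 2.986568 rad, q = (β − φ) mod 2π = 5.946646 rad → L = 5.77·(2.986568 + 7.089105 + 5.946646) = 5.77·16.022319 = 92.448781 m
RLR: c = (6 − d² + 2cos(α−β) + 2d(sin α − sin β))/8 = -4.167533, |c| > 1 → infeasible
LRL: c = (6 − d² + 2cos(α−β) − 2d(sin α − sin β))/8 = -7.817228, |c| > 1 → infeasible
Shortest: RSR with L = 56.273346 m ≈ 56.2733 m

56.2733 m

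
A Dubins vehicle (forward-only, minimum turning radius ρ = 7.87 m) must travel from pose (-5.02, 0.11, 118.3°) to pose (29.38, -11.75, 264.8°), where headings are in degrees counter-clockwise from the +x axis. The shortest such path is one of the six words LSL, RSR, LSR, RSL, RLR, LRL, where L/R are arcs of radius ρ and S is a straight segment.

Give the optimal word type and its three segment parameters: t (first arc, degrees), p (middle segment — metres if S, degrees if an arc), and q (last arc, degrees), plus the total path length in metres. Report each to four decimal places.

Let ψ = atan2(Δy, Δx) = atan2(-11.86, 34.40) = -19.0225° be the start→goal bearing.
Normalize: d = |goal − start| / ρ = 36.387080/7.87 = 4.623517, α = (θ_start − ψ) mod 360° = 137.3225° = 2.396730 rad, β = (θ_goal − ψ) mod 360° = 283.8225° = 4.953638 rad.
Common terms: sin α = 0.677871, cos α = -0.735181, sin β = -0.971040, cos β = 0.238915, cos(α−β) = -0.833886, d² = 21.376911. Work in radians in the unit-radius frame; every candidate has L = ρ·(t + p + q).
LSL: p² = 2 + d² − 2cos(α−β) + 2d(sin α − sin β) = 40.292220; p = √p² = 6.347615; φ = atan2(cos β − cos α, d + sin α − sin β) = 0.154067 rad; t = (φ − α) mod 2π = 4.040523 rad, q = (β − φ) mod 2π = 4.799570 rad → L = 7.87·(4.040523 + 6.347615 + 4.799570) = 7.87·15.187708 = 119.527262 m
RSR: p² = 2 + d² − 2cos(α−β) + 2d(sin β − sin α) = 9.797145; p = √p² = 3.130039; φ = atan2(cos α − cos β, d − sin α + sin β) = -0.316465 rad; t = (α − φ) mod 2π = 2.713195 rad, q = (φ − β) mod 2π = 1.013083 rad → L = 7.87·(2.713195 + 3.130039 + 1.013083) = 7.87·6.856317 = 53.959216 m
LSR: p² = d² − 2 + 2cos(α−β) + 2d(sin α + sin β) = 14.998189; p = √p² = 3.872750; φ = atan2(−cos α − cos β, d + sin α + sin β) − atan2(−2, p) = 0.590808 rad; t = (φ − α) mod 2π = 4.477263 rad, q = (φ − β) mod 2π = 1.920356 rad → L = 7.87·(4.477263 + 3.872750 + 1.920356) = 7.87·10.270369 = 80.827803 m
RSL: p² = d² − 2 + 2cos(α−β) − 2d(sin α + sin β) = 20.420090; p = √p² = 4.518859; φ = atan2(cos α + cos β, d − sin α − sin β) − atan2(2, p) = -0.517269 rad; t = (α − φ) mod 2π = 2.913999 rad, q = (β − φ) mod 2π = 5.470906 rad → L = 7.87·(2.913999 + 4.518859 + 5.470906) = 7.87·12.903765 = 101.552627 m
RLR: c = (6 − d² + 2cos(α−β) + 2d(sin α − sin β))/8 = -0.224643; p = 2π − arccos c = 4.485812 rad; φ = atan2(cos α − cos β, d − sin α + sin β) = -0.316465 rad; t = (α − φ + p/2) mod 2π = 4.956101 rad, q = (α − β − t + p) mod 2π = 3.255989 rad → L = 7.87·(4.956101 + 4.485812 + 3.255989) = 7.87·12.697902 = 99.932491 m
LRL: c = (6 − d² + 2cos(α−β) − 2d(sin α − sin β))/8 = -4.036528, |c| > 1 → infeasible
Shortest: RSR with L = 53.959216 m ≈ 53.9592 m
Convert RSR to answer units (arcs ×180/π): t = 2.713195·180/π = 155.4546°, p = ρ·p = 7.87·3.130039 = 24.6334 m, q = 1.013083·180/π = 58.0454°, L = 53.9592 m.

RSR: t = 155.4546°, p = 24.6334 m, q = 58.0454°, L = 53.9592 m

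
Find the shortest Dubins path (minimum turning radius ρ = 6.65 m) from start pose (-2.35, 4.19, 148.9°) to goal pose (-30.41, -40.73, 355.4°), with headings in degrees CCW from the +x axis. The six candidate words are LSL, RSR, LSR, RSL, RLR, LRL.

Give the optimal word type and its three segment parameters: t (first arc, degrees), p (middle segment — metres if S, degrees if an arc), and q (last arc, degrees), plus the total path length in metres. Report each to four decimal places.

LSL: t = 84.6329°, p = 40.5338 m, q = 121.8671°, L = 64.5011 m

Let ψ = atan2(Δy, Δx) = atan2(-44.92, -28.06) = -121.9916° be the start→goal bearing.
Normalize: d = |goal − start| / ρ = 52.963856/6.65 = 7.964490, α = (θ_start − ψ) mod 360° = 270.8916° = 4.727951 rad, β = (θ_goal − ψ) mod 360° = 117.3916° = 2.048870 rad.
Common terms: sin α = -0.999879, cos α = 0.015561, sin β = 0.887883, cos β = -0.460070, cos(α−β) = -0.894934, d² = 63.433094. Work in radians in the unit-radius frame; every candidate has L = ρ·(t + p + q).
LSL: p² = 2 + d² − 2cos(α−β) + 2d(sin α − sin β) = 37.152848; p = √p² = 6.095314; φ = atan2(cos β − cos α, d + sin α − sin β) = -0.078112 rad; t = (φ − α) mod 2π = 1.477123 rad, q = (β − φ) mod 2π = 2.126982 rad → L = 6.65·(1.477123 + 6.095314 + 2.126982) = 6.65·9.699419 = 64.501133 m
RSR: p² = 2 + d² − 2cos(α−β) + 2d(sin β − sin α) = 97.293078; p = √p² = 9.863725; φ = atan2(cos α − cos β, d − sin α + sin β) = 0.048239 rad; t = (α − φ) mod 2π = 4.679712 rad, q = (φ − β) mod 2π = 4.282554 rad → L = 6.65·(4.679712 + 9.863725 + 4.282554) = 6.65·18.825991 = 125.192840 m
LSR: p² = d² − 2 + 2cos(α−β) + 2d(sin α + sin β) = 57.859239; p = √p² = 7.606526; φ = atan2(−cos α − cos β, d + sin α + sin β) − atan2(−2, p) = 0.313660 rad; t = (φ − α) mod 2π = 1.868894 rad, q = (φ − β) mod 2π = 4.547975 rad → L = 6.65·(1.868894 + 7.606526 + 4.547975) = 6.65·14.023395 = 93.255575 m
RSL: p² = d² − 2 + 2cos(α−β) − 2d(sin α + sin β) = 61.427211; p = √p² = 7.837551; φ = atan2(cos α + cos β, d − sin α − sin β) − atan2(2, p) = -0.304832 rad; t = (α − φ) mod 2π = 5.032782 rad, q = (β − φ) mod 2π = 2.353702 rad → L = 6.65·(5.032782 + 7.837551 + 2.353702) = 6.65·15.224036 = 101.239836 m
RLR: c = (6 − d² + 2cos(α−β) + 2d(sin α − sin β))/8 = -11.161635, |c| > 1 → infeasible
LRL: c = (6 − d² + 2cos(α−β) − 2d(sin α − sin β))/8 = -3.644106, |c| > 1 → infeasible
Shortest: LSL with L = 64.501133 m ≈ 64.5011 m
Convert LSL to answer units (arcs ×180/π): t = 1.477123·180/π = 84.6329°, p = ρ·p = 6.65·6.095314 = 40.5338 m, q = 2.126982·180/π = 121.8671°, L = 64.5011 m.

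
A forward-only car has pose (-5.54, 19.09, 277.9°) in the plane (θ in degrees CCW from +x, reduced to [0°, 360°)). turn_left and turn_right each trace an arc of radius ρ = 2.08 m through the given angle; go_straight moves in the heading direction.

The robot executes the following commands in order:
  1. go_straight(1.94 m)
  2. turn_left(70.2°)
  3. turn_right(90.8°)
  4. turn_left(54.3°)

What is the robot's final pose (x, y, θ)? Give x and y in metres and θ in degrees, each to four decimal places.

(-1.5681, 11.0882, 311.6000°)

set_pose: (x, y, θ) = (-5.5400, 19.0900, 277.9000°), ρ = 2.08
go_straight(1.94): x += 1.94·cos θ, y += 1.94·sin θ → (-5.2734, 17.1684, 277.9000°)
turn_left(70.2°): centre at ρ to the left, rotate +70.2° → (-3.6420, 15.4190, 348.1000°)
turn_right(90.8°): centre at ρ to the right, rotate −90.8° → (-2.0418, 12.9264, 257.3000°)
turn_left(54.3°): centre at ρ to the left, rotate +54.3° → (-1.5681, 11.0882, 311.6000°)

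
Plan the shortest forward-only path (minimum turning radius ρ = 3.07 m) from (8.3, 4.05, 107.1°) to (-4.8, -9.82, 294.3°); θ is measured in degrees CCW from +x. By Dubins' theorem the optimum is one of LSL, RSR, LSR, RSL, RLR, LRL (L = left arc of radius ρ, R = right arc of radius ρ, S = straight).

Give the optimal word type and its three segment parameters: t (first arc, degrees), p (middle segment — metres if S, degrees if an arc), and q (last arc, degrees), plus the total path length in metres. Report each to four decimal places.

Let ψ = atan2(Δy, Δx) = atan2(-13.87, -13.10) = -133.3646° be the start→goal bearing.
Normalize: d = |goal − start| / ρ = 19.078441/3.07 = 6.214476, α = (θ_start − ψ) mod 360° = 240.4646° = 4.196900 rad, β = (θ_goal − ψ) mod 360° = 67.6646° = 1.180971 rad.
Common terms: sin α = -0.870052, cos α = -0.492961, sin β = 0.924975, cos β = 0.380027, cos(α−β) = -0.992115, d² = 38.619709. Work in radians in the unit-radius frame; every candidate has L = ρ·(t + p + q).
LSL: p² = 2 + d² − 2cos(α−β) + 2d(sin α − sin β) = 20.293636; p = √p² = 4.504846; φ = atan2(cos β − cos α, d + sin α − sin β) = 0.195023 rad; t = (φ − α) mod 2π = 2.281308 rad, q = (β − φ) mod 2π = 0.985948 rad → L = 3.07·(2.281308 + 4.504846 + 0.985948) = 3.07·7.772102 = 23.860354 m
RSR: p² = 2 + d² − 2cos(α−β) + 2d(sin β − sin α) = 64.914242; p = √p² = 8.056937; φ = atan2(cos α − cos β, d − sin α + sin β) = -0.108565 rad; t = (α − φ) mod 2π = 4.305465 rad, q = (φ − β) mod 2π = 4.993649 rad → L = 3.07·(4.305465 + 8.056937 + 4.993649) = 3.07·17.356052 = 53.283079 m
LSR: p² = d² − 2 + 2cos(α−β) + 2d(sin α + sin β) = 35.318125; p = √p² = 5.942905; φ = atan2(−cos α − cos β, d + sin α + sin β) − atan2(−2, p) = 0.342641 rad; t = (φ − α) mod 2π = 2.428927 rad, q = (φ − β) mod 2π = 5.444856 rad → L = 3.07·(2.428927 + 5.942905 + 5.444856) = 3.07·13.816689 = 42.417234 m
RSL: p² = d² − 2 + 2cos(α−β) − 2d(sin α + sin β) = 33.952836; p = √p² = 5.826906; φ = atan2(cos α + cos β, d − sin α − sin β) − atan2(2, p) = -0.348968 rad; t = (α − φ) mod 2π = 4.545868 rad, q = (β − φ) mod 2π = 1.529939 rad → L = 3.07·(4.545868 + 5.826906 + 1.529939) = 3.07·11.902713 = 36.541330 m
RLR: c = (6 − d² + 2cos(α−β) + 2d(sin α − sin β))/8 = -7.114280, |c| > 1 → infeasible
LRL: c = (6 − d² + 2cos(α−β) − 2d(sin α − sin β))/8 = -1.536705, |c| > 1 → infeasible
Shortest: LSL with L = 23.860354 m ≈ 23.8604 m
Convert LSL to answer units (arcs ×180/π): t = 2.281308·180/π = 130.7093°, p = ρ·p = 3.07·4.504846 = 13.8299 m, q = 0.985948·180/π = 56.4907°, L = 23.8604 m.

LSL: t = 130.7093°, p = 13.8299 m, q = 56.4907°, L = 23.8604 m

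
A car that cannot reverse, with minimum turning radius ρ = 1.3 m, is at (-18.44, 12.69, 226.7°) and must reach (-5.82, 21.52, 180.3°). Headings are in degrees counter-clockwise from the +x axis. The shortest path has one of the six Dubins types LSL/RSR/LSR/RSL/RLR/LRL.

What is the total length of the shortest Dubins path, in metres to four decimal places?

Let ψ = atan2(Δy, Δx) = atan2(8.83, 12.62) = 34.9798° be the start→goal bearing.
Normalize: d = |goal − start| / ρ = 15.402380/1.3 = 11.847984, α = (θ_start − ψ) mod 360° = 191.7202° = 3.346148 rad, β = (θ_goal − ψ) mod 360° = 145.3202° = 2.536315 rad.
Common terms: sin α = -0.203132, cos α = -0.979151, sin β = 0.568990, cos β = -0.822344, cos(α−β) = 0.689620, d² = 140.374734. Work in radians in the unit-radius frame; every candidate has L = ρ·(t + p + q).
LSL: p² = 2 + d² − 2cos(α−β) + 2d(sin α − sin β) = 122.699314; p = √p² = 11.076972; φ = atan2(cos β − cos α, d + sin α − sin β) = 0.014157 rad; t = (φ − α) mod 2π = 2.951194 rad, q = (β − φ) mod 2π = 2.522159 rad → L = 1.3·(2.951194 + 11.076972 + 2.522159) = 1.3·16.550325 = 21.515422 m
RSR: p² = 2 + d² − 2cos(α−β) + 2d(sin β − sin α) = 159.291675; p = √p² = 12.621081; φ = atan2(cos α − cos β, d − sin α + sin β) = -0.012425 rad; t = (α − φ) mod 2π = 3.358573 rad, q = (φ − β) mod 2π = 3.734445 rad → L = 1.3·(3.358573 + 12.621081 + 3.734445) = 1.3·19.714099 = 25.628328 m
LSR: p² = d² − 2 + 2cos(α−β) + 2d(sin α + sin β) = 148.423334; p = √p² = 12.182912; φ = atan2(−cos α − cos β, d + sin α + sin β) − atan2(−2, p) = 0.309153 rad; t = (φ − α) mod 2π = 3.246191 rad, q = (φ − β) mod 2π = 4.056023 rad → L = 1.3·(3.246191 + 12.182912 + 4.056023) = 1.3·19.485125 = 25.330663 m
RSL: p² = d² − 2 + 2cos(α−β) − 2d(sin α + sin β) = 131.084611; p = √p² = 11.449219; φ = atan2(cos α + cos β, d − sin α − sin β) − atan2(2, p) = -0.328566 rad; t = (α − φ) mod 2π = 3.674715 rad, q = (β − φ) mod 2π = 2.864882 rad → L = 1.3·(3.674715 + 11.449219 + 2.864882) = 1.3·17.988815 = 23.385460 m
RLR: c = (6 − d² + 2cos(α−β) + 2d(sin α − sin β))/8 = -18.911459, |c| > 1 → infeasible
LRL: c = (6 − d² + 2cos(α−β) − 2d(sin α − sin β))/8 = -14.337414, |c| > 1 → infeasible
Shortest: LSL with L = 21.515422 m ≈ 21.5154 m

21.5154 m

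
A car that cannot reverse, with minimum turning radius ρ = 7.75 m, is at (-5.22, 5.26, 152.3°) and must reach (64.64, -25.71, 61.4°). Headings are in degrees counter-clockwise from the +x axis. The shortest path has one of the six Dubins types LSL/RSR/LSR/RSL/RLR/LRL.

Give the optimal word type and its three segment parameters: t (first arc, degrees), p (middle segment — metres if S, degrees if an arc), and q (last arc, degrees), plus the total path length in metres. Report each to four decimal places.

Let ψ = atan2(Δy, Δx) = atan2(-30.97, 69.86) = -23.9084° be the start→goal bearing.
Normalize: d = |goal − start| / ρ = 76.417017/7.75 = 9.860260, α = (θ_start − ψ) mod 360° = 176.2084° = 3.075417 rad, β = (θ_goal − ψ) mod 360° = 85.3084° = 1.488913 rad.
Common terms: sin α = 0.066127, cos α = -0.997811, sin β = 0.996649, cos β = 0.081792, cos(α−β) = -0.015707, d² = 97.224733. Work in radians in the unit-radius frame; every candidate has L = ρ·(t + p + q).
LSL: p² = 2 + d² − 2cos(α−β) + 2d(sin α − sin β) = 80.905759; p = √p² = 8.994763; φ = atan2(cos β − cos α, d + sin α − sin β) = 0.120316 rad; t = (φ − α) mod 2π = 3.328084 rad, q = (β − φ) mod 2π = 1.368597 rad → L = 7.75·(3.328084 + 8.994763 + 1.368597) = 7.75·13.691444 = 106.108690 m
RSR: p² = 2 + d² − 2cos(α−β) + 2d(sin β − sin α) = 117.606535; p = √p² = 10.844655; φ = atan2(cos α − cos β, d − sin α + sin β) = -0.099717 rad; t = (α − φ) mod 2π = 3.175134 rad, q = (φ − β) mod 2π = 4.694555 rad → L = 7.75·(3.175134 + 10.844655 + 4.694555) = 7.75·18.714344 = 145.036168 m
LSR: p² = d² − 2 + 2cos(α−β) + 2d(sin α + sin β) = 116.151822; p = √p² = 10.777375; φ = atan2(−cos α − cos β, d + sin α + sin β) − atan2(−2, p) = 0.267152 rad; t = (φ − α) mod 2π = 3.474920 rad, q = (φ − β) mod 2π = 5.061424 rad → L = 7.75·(3.474920 + 10.777375 + 5.061424) = 7.75·19.313720 = 149.681329 m
RSL: p² = d² − 2 + 2cos(α−β) − 2d(sin α + sin β) = 74.234814; p = √p² = 8.615963; φ = atan2(cos α + cos β, d − sin α − sin β) − atan2(2, p) = -0.331837 rad; t = (α − φ) mod 2π = 3.407254 rad, q = (β − φ) mod 2π = 1.820750 rad → L = 7.75·(3.407254 + 8.615963 + 1.820750) = 7.75·13.843967 = 107.290745 m
RLR: c = (6 − d² + 2cos(α−β) + 2d(sin α − sin β))/8 = -13.700817, |c| > 1 → infeasible
LRL: c = (6 − d² + 2cos(α−β) − 2d(sin α − sin β))/8 = -9.113220, |c| > 1 → infeasible
Shortest: LSL with L = 106.108690 m ≈ 106.1087 m
Convert LSL to answer units (arcs ×180/π): t = 3.328084·180/π = 190.6851°, p = ρ·p = 7.75·8.994763 = 69.7094 m, q = 1.368597·180/π = 78.4149°, L = 106.1087 m.

LSL: t = 190.6851°, p = 69.7094 m, q = 78.4149°, L = 106.1087 m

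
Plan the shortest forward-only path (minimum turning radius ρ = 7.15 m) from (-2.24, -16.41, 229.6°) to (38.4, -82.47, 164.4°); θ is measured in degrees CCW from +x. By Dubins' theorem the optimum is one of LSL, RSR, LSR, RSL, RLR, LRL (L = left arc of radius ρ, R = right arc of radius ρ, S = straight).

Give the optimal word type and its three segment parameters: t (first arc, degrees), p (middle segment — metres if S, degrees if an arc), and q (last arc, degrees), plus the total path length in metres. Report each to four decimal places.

Let ψ = atan2(Δy, Δx) = atan2(-66.06, 40.64) = -58.4002° be the start→goal bearing.
Normalize: d = |goal − start| / ρ = 77.559868/7.15 = 10.847534, α = (θ_start − ψ) mod 360° = 288.0002° = 5.026552 rad, β = (θ_goal − ψ) mod 360° = 222.8002° = 3.888598 rad.
Common terms: sin α = -0.951055, cos α = 0.309021, sin β = -0.679444, cos β = -0.733727, cos(α−β) = 0.419452, d² = 117.668995. Work in radians in the unit-radius frame; every candidate has L = ρ·(t + p + q).
LSL: p² = 2 + d² − 2cos(α−β) + 2d(sin α − sin β) = 112.937476; p = √p² = 10.627205; φ = atan2(cos β − cos α, d + sin α − sin β) = -0.098279 rad; t = (φ − α) mod 2π = 1.158354 rad, q = (β − φ) mod 2π = 3.986877 rad → L = 7.15·(1.158354 + 10.627205 + 3.986877) = 7.15·15.772435 = 112.772911 m
RSR: p² = 2 + d² − 2cos(α−β) + 2d(sin β − sin α) = 124.722706; p = √p² = 11.167932; φ = atan2(cos α − cos β, d − sin α + sin β) = 0.093506 rad; t = (α − φ) mod 2π = 4.933046 rad, q = (φ − β) mod 2π = 2.488094 rad → L = 7.15·(4.933046 + 11.167932 + 2.488094) = 7.15·18.589072 = 132.911865 m
LSR: p² = d² − 2 + 2cos(α−β) + 2d(sin α + sin β) = 81.134099; p = √p² = 9.007447; φ = atan2(−cos α − cos β, d + sin α + sin β) − atan2(−2, p) = 0.264540 rad; t = (φ − α) mod 2π = 1.521173 rad, q = (φ − β) mod 2π = 2.659127 rad → L = 7.15·(1.521173 + 9.007447 + 2.659127) = 7.15·13.187747 = 94.292388 m
RSL: p² = d² − 2 + 2cos(α−β) − 2d(sin α + sin β) = 151.881699; p = √p² = 12.324029; φ = atan2(cos α + cos β, d − sin α − sin β) − atan2(2, p) = -0.194905 rad; t = (α − φ) mod 2π = 5.221458 rad, q = (β − φ) mod 2π = 4.083503 rad → L = 7.15·(5.221458 + 12.324029 + 4.083503) = 7.15·21.628990 = 154.647278 m
RLR: c = (6 − d² + 2cos(α−β) + 2d(sin α − sin β))/8 = -14.590338, |c| > 1 → infeasible
LRL: c = (6 − d² + 2cos(α−β) − 2d(sin α − sin β))/8 = -13.117184, |c| > 1 → infeasible
Shortest: LSR with L = 94.292388 m ≈ 94.2924 m
Convert LSR to answer units (arcs ×180/π): t = 1.521173·180/π = 87.1568°, p = ρ·p = 7.15·9.007447 = 64.4032 m, q = 2.659127·180/π = 152.3568°, L = 94.2924 m.

LSR: t = 87.1568°, p = 64.4032 m, q = 152.3568°, L = 94.2924 m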